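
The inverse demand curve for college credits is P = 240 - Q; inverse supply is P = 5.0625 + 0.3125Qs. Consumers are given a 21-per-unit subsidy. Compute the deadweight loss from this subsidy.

Deadweight loss = 168

Pre-subsidy: 240 - Q = 5.0625 + 0.3125Q gives Q* = 179 and P* = 61.
With the rebate, buyers effectively pay Pb = Ps − 21, where Ps is the price sellers receive.
On the curves, Pb = 240 - Q and Ps = 5.0625 + 0.3125Q; the wedge Ps − Pb = 21 gives 5.0625 + 0.3125Q − (240 - Q) = 21, so Q' = 195.
Then Pb = 240 − 1·195 = 45 and Ps = 5.0625 + 0.3125·195 = 66.
The subsidy expands output by 195 − 179 = 16 past the efficient level; on those units the gap between marginal cost and willingness to pay runs from 0 up to 21.
DWL = ½ × 21 × 16 = 168.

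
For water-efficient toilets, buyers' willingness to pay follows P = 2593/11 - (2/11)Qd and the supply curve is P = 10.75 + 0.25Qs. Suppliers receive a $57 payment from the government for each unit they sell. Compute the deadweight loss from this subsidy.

Deadweight loss = $3762

Pre-subsidy: 2593/11 - (2/11)Q = 10.75 + 0.25Q gives Q* = 521 and P* = 141.
With the subsidy, sellers receive Ps = Pb + 57 for each unit, where Pb is the price buyers pay.
On the curves, Pb = 2593/11 - (2/11)Q and Ps = 10.75 + 0.25Q; the wedge Ps − Pb = 57 gives 10.75 + 0.25Q − (2593/11 - (2/11)Q) = 57, so Q' = 653.
Then Pb = 2593/11 − (2/11)·653 = 117 and Ps = 10.75 + 0.25·653 = 174.
The subsidy expands output by 653 − 521 = 132 past the efficient level; on those units the gap between marginal cost and willingness to pay runs from 0 up to 57.
DWL = ½ × 57 × 132 = 3762.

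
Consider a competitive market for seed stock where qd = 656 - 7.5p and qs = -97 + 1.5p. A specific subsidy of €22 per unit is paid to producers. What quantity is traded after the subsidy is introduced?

q' = 56

Pre-subsidy: 656 - 7.5p = -97 + 1.5p gives p* = 251/3, q* = 28.5.
With the subsidy, sellers receive ps = pb + 22 for each unit, where pb is the price buyers pay.
Supply in terms of pb becomes qs = -97 + 1.5(pb + 22) = -64 + 1.5pb. Setting this equal to demand: 656 - 7.5pb = -64 + 1.5pb, so pb = 80.
Sellers receive ps = 80 + 22 = 102; q' = 656 − 7.5·80 = 56.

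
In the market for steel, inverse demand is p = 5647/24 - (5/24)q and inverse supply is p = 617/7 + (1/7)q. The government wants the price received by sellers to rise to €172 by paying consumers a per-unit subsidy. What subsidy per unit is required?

At a seller price of 172, quantity supplied is -617 + 7·172 = 587.
Buyers absorb 587 only when they pay pb = 5647/24 − (5/24)·587 = 113.
s = ps − pb = 172 − 113 = 59.

Required subsidy s = €59 per unit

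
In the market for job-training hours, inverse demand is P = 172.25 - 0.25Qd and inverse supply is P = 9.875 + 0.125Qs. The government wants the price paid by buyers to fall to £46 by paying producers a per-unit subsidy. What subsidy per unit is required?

At a buyer price of 46, quantity demanded is 689 − 4·46 = 505.
Sellers supply 505 only when they receive Ps = 9.875 + 0.125·505 = 73.
s = Ps − Pb = 73 − 46 = 27.

Required subsidy s = £27 per unit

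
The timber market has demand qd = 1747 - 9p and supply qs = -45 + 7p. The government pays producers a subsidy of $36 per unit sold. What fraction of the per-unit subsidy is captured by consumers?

Pre-subsidy: 1747 - 9p = -45 + 7p gives p* = 112, q* = 739.
With the subsidy, sellers receive ps = pb + 36 for each unit, where pb is the price buyers pay.
Supply in terms of pb becomes qs = -45 + 7(pb + 36) = 207 + 7pb. Setting this equal to demand: 1747 - 9pb = 207 + 7pb, so pb = 96.25.
Sellers receive ps = 96.25 + 36 = 132.25; q' = 1747 − 9·96.25 = 880.75.
Buyers' price falls by p* − pb = 112 − 96.25 = 15.75; sellers' price rises by ps − p* = 132.25 − 112 = 20.25.
So consumers capture 15.75/36 = 0.4375 of each unit of subsidy.

Consumer share = 0.4375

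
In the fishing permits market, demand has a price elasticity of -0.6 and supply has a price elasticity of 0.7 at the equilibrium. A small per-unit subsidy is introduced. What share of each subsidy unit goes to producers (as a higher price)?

For a small subsidy around the equilibrium, the benefit split depends on the relative slopes, which at a point are proportional to the elasticities.
Buyer share = εs/(εs + |εd|) = 0.7/(0.7 + 0.6) = 7/13; seller share = |εd|/(εs + |εd|) = 6/13.
So producers capture 6/13 of the subsidy.

Producer share = 6/13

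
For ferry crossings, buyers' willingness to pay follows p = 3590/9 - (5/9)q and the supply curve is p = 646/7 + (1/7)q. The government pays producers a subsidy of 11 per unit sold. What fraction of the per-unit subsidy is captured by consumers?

Consumer share = 35/44

Pre-subsidy: 3590/9 - (5/9)q = 646/7 + (1/7)q gives q* = 439 and p* = 155.
With the subsidy, sellers receive ps = pb + 11 for each unit, where pb is the price buyers pay.
On the curves, pb = 3590/9 - (5/9)q and ps = 646/7 + (1/7)q; the wedge ps − pb = 11 gives 646/7 + (1/7)q − (3590/9 - (5/9)q) = 11, so q' = 454.75.
Then pb = 3590/9 − (5/9)·454.75 = 146.25 and ps = 646/7 + (1/7)·454.75 = 157.25.
Buyers' price falls by p* − pb = 155 − 146.25 = 8.75; sellers' price rises by ps − p* = 157.25 − 155 = 2.25.
So consumers capture 8.75/11 = 35/44 of each unit of subsidy.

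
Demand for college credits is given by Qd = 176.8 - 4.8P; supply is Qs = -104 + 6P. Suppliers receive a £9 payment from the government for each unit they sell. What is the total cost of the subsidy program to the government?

Pre-subsidy: 176.8 - 4.8P = -104 + 6P gives P* = 26, Q* = 52.
With the subsidy, sellers receive Ps = Pb + 9 for each unit, where Pb is the price buyers pay.
Supply in terms of Pb becomes Qs = -104 + 6(Pb + 9) = -50 + 6Pb. Setting this equal to demand: 176.8 - 4.8Pb = -50 + 6Pb, so Pb = 21.
Sellers receive Ps = 21 + 9 = 30; Q' = 176.8 − 4.8·21 = 76.
Government outlay = subsidy × quantity = 9 × 76 = 684.

Government cost = £684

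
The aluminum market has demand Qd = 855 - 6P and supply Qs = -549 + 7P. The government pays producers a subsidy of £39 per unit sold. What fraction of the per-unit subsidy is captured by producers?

Producer share = 6/13

Pre-subsidy: 855 - 6P = -549 + 7P gives P* = 108, Q* = 207.
With the subsidy, sellers receive Ps = Pb + 39 for each unit, where Pb is the price buyers pay.
Supply in terms of Pb becomes Qs = -549 + 7(Pb + 39) = -276 + 7Pb. Setting this equal to demand: 855 - 6Pb = -276 + 7Pb, so Pb = 87.
Sellers receive Ps = 87 + 39 = 126; Q' = 855 − 6·87 = 333.
Buyers' price falls by P* − Pb = 108 − 87 = 21; sellers' price rises by Ps − P* = 126 − 108 = 18.
So producers capture 18/39 = 6/13 of each unit of subsidy.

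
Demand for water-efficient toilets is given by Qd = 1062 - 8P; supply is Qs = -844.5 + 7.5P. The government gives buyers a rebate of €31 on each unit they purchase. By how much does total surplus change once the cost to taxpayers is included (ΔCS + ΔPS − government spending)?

Net change in total surplus = -€1860

Pre-subsidy: 1062 - 8P = -844.5 + 7.5P gives P* = 123, Q* = 78.
With the rebate, buyers effectively pay Pb = Ps − 31, where Ps is the price sellers receive.
Demand in terms of Ps becomes Qd = 1062 − 8(Ps − 31) = 1310 - 8Ps. Setting this equal to supply: 1310 - 8Ps = -844.5 + 7.5Ps, so Ps = 139.
Buyers pay Pb = 139 − 31 = 108; Q' = -844.5 + 7.5·139 = 198.
ΔCS = ½(78 + 198)(123 − 108) = 2070; ΔPS = ½(78 + 198)(139 − 123) = 2208.
Government spending = 31 × 198 = 6138.
Net change = 2070 + 2208 − 6138 = -1860. The loss equals the DWL triangle ½·31·120.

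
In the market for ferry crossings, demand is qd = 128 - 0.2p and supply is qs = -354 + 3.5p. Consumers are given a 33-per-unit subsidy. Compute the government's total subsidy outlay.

Government cost = 132099/37

Pre-subsidy: 128 - 0.2p = -354 + 3.5p gives p* = 4820/37, q* = 3772/37.
With the rebate, buyers effectively pay pb = ps − 33, where ps is the price sellers receive.
Demand in terms of ps becomes qd = 128 − 0.2(ps − 33) = 134.6 - 0.2ps. Setting this equal to supply: 134.6 - 0.2ps = -354 + 3.5ps, so ps = 4886/37.
Buyers pay pb = 4886/37 − 33 = 3665/37; q' = -354 + 3.5·(4886/37) = 4003/37.
Government outlay = subsidy × quantity = 33 × 4003/37 = 132099/37.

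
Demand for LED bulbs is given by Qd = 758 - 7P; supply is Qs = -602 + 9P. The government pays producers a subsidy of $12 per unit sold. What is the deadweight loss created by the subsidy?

Pre-subsidy: 758 - 7P = -602 + 9P gives P* = 85, Q* = 163.
With the subsidy, sellers receive Ps = Pb + 12 for each unit, where Pb is the price buyers pay.
Supply in terms of Pb becomes Qs = -602 + 9(Pb + 12) = -494 + 9Pb. Setting this equal to demand: 758 - 7Pb = -494 + 9Pb, so Pb = 78.25.
Sellers receive Ps = 78.25 + 12 = 90.25; Q' = 758 − 7·78.25 = 210.25.
The subsidy expands output by 210.25 − 163 = 47.25 past the efficient level; on those units the gap between marginal cost and willingness to pay runs from 0 up to 12.
DWL = ½ × 12 × 47.25 = 283.5.

Deadweight loss = $283.5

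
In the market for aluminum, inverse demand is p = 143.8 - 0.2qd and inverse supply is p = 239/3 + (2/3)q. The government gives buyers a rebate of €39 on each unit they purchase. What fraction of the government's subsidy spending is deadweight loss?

Pre-subsidy: 143.8 - 0.2q = 239/3 + (2/3)q gives q* = 74 and p* = 129.
With the rebate, buyers effectively pay pb = ps − 39, where ps is the price sellers receive.
On the curves, pb = 143.8 - 0.2q and ps = 239/3 + (2/3)q; the wedge ps − pb = 39 gives 239/3 + (2/3)q − (143.8 - 0.2q) = 39, so q' = 119.
Then pb = 143.8 − 0.2·119 = 120 and ps = 239/3 + (2/3)·119 = 159.
ΔCS = ½(74 + 119)(129 − 120) = 868.5; ΔPS = ½(74 + 119)(159 − 129) = 2895.
Government spending = 39 × 119 = 4641.
DWL = ½ × 39 × (119 − 74) = 877.5; fraction = 877.5 / 4641 = 45/238.

DWL / government spending = 45/238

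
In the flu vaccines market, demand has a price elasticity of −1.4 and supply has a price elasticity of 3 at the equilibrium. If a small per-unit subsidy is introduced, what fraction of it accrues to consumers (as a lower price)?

Consumer share = 15/22

For a small subsidy around the equilibrium, the benefit split depends on the relative slopes, which at a point are proportional to the elasticities.
Buyer share = εs/(εs + |εd|) = 3/(3 + 1.4) = 15/22; seller share = |εd|/(εs + |εd|) = 7/22.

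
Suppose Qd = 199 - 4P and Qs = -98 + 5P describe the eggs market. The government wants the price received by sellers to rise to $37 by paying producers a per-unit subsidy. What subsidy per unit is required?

Required subsidy s = $9 per unit

At a seller price of 37, quantity supplied is -98 + 5·37 = 87.
Buyers absorb 87 only when they pay Pb with 199 − 4·Pb = 87, i.e. Pb = 28.
s = Ps − Pb = 37 − 28 = 9.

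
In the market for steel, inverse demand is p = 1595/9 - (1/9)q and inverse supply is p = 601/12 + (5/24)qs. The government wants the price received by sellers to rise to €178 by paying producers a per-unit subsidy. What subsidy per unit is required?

At a seller price of 178, quantity supplied is -240.4 + 4.8·178 = 614.
Buyers absorb 614 only when they pay pb = 1595/9 − (1/9)·614 = 109.
s = ps − pb = 178 − 109 = 69.

Required subsidy s = €69 per unit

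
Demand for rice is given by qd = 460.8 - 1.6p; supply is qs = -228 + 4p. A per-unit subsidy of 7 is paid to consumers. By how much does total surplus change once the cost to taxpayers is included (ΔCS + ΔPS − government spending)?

Net change in total surplus = -28

Pre-subsidy: 460.8 - 1.6p = -228 + 4p gives p* = 123, q* = 264.
With the rebate, buyers effectively pay pb = ps − 7, where ps is the price sellers receive.
Demand in terms of ps becomes qd = 460.8 − 1.6(ps − 7) = 472 - 1.6ps. Setting this equal to supply: 472 - 1.6ps = -228 + 4ps, so ps = 125.
Buyers pay pb = 125 − 7 = 118; q' = -228 + 4·125 = 272.
ΔCS = ½(264 + 272)(123 − 118) = 1340; ΔPS = ½(264 + 272)(125 − 123) = 536.
Government spending = 7 × 272 = 1904.
Net change = 1340 + 536 − 1904 = -28. The loss equals the DWL triangle ½·7·8.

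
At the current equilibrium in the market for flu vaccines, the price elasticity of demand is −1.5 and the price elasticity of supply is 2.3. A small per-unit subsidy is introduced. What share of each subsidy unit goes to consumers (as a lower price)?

For a small subsidy around the equilibrium, the benefit split depends on the relative slopes, which at a point are proportional to the elasticities.
Buyer share = εs/(εs + |εd|) = 2.3/(2.3 + 1.5) = 23/38; seller share = |εd|/(εs + |εd|) = 15/38.

Consumer share = 23/38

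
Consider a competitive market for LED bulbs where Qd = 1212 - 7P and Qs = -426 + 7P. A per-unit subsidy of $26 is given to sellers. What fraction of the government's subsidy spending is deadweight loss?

Pre-subsidy: 1212 - 7P = -426 + 7P gives P* = 117, Q* = 393.
With the subsidy, sellers receive Ps = Pb + 26 for each unit, where Pb is the price buyers pay.
Supply in terms of Pb becomes Qs = -426 + 7(Pb + 26) = -244 + 7Pb. Setting this equal to demand: 1212 - 7Pb = -244 + 7Pb, so Pb = 104.
Sellers receive Ps = 104 + 26 = 130; Q' = 1212 − 7·104 = 484.
ΔCS = ½(393 + 484)(117 − 104) = 5700.5; ΔPS = ½(393 + 484)(130 − 117) = 5700.5.
Government spending = 26 × 484 = 12584.
DWL = ½ × 26 × (484 − 393) = 1183; fraction = 1183 / 12584 = 91/968.

DWL / government spending = 91/968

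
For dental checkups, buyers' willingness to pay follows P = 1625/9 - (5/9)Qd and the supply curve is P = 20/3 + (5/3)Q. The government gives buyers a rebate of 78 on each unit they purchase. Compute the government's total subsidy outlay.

Pre-subsidy: 1625/9 - (5/9)Q = 20/3 + (5/3)Q gives Q* = 78.25 and P* = 1645/12.
With the rebate, buyers effectively pay Pb = Ps − 78, where Ps is the price sellers receive.
On the curves, Pb = 1625/9 - (5/9)Q and Ps = 20/3 + (5/3)Q; the wedge Ps − Pb = 78 gives 20/3 + (5/3)Q − (1625/9 - (5/9)Q) = 78, so Q' = 113.35.
Then Pb = 1625/9 − (5/9)·113.35 = 1411/12 and Ps = 20/3 + (5/3)·113.35 = 2347/12.
Government outlay = subsidy × quantity = 78 × 113.35 = 8841.3.

Government cost = 8841.3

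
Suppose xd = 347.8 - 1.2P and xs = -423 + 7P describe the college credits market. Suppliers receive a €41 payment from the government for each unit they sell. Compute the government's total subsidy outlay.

Pre-subsidy: 347.8 - 1.2P = -423 + 7P gives P* = 94, x* = 235.
With the subsidy, sellers receive Ps = Pb + 41 for each unit, where Pb is the price buyers pay.
Supply in terms of Pb becomes xs = -423 + 7(Pb + 41) = -136 + 7Pb. Setting this equal to demand: 347.8 - 1.2Pb = -136 + 7Pb, so Pb = 59.
Sellers receive Ps = 59 + 41 = 100; x' = 347.8 − 1.2·59 = 277.
Government outlay = subsidy × quantity = 41 × 277 = 11357.

Government cost = €11357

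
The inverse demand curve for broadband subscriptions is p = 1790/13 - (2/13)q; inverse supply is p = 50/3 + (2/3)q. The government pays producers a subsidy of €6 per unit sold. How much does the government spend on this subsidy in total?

Pre-subsidy: 1790/13 - (2/13)q = 50/3 + (2/3)q gives q* = 147.5 and p* = 115.
With the subsidy, sellers receive ps = pb + 6 for each unit, where pb is the price buyers pay.
On the curves, pb = 1790/13 - (2/13)q and ps = 50/3 + (2/3)q; the wedge ps − pb = 6 gives 50/3 + (2/3)q − (1790/13 - (2/13)q) = 6, so q' = 154.8125.
Then pb = 1790/13 − (2/13)·154.8125 = 113.875 and ps = 50/3 + (2/3)·154.8125 = 119.875.
Government outlay = subsidy × quantity = 6 × 154.8125 = 928.875.

Government cost = €928.875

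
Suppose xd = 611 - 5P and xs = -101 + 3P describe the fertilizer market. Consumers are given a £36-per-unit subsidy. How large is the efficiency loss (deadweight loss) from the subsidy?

Pre-subsidy: 611 - 5P = -101 + 3P gives P* = 89, x* = 166.
With the rebate, buyers effectively pay Pb = Ps − 36, where Ps is the price sellers receive.
Demand in terms of Ps becomes xd = 611 − 5(Ps − 36) = 791 - 5Ps. Setting this equal to supply: 791 - 5Ps = -101 + 3Ps, so Ps = 111.5.
Buyers pay Pb = 111.5 − 36 = 75.5; x' = -101 + 3·111.5 = 233.5.
The subsidy expands output by 233.5 − 166 = 67.5 past the efficient level; on those units the gap between marginal cost and willingness to pay runs from 0 up to 36.
DWL = ½ × 36 × 67.5 = 1215.

Deadweight loss = £1215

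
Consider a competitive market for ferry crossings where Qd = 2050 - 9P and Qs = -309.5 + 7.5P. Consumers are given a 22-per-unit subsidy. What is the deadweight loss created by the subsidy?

Deadweight loss = 990

Pre-subsidy: 2050 - 9P = -309.5 + 7.5P gives P* = 143, Q* = 763.
With the rebate, buyers effectively pay Pb = Ps − 22, where Ps is the price sellers receive.
Demand in terms of Ps becomes Qd = 2050 − 9(Ps − 22) = 2248 - 9Ps. Setting this equal to supply: 2248 - 9Ps = -309.5 + 7.5Ps, so Ps = 155.
Buyers pay Pb = 155 − 22 = 133; Q' = -309.5 + 7.5·155 = 853.
The subsidy expands output by 853 − 763 = 90 past the efficient level; on those units the gap between marginal cost and willingness to pay runs from 0 up to 22.
DWL = ½ × 22 × 90 = 990.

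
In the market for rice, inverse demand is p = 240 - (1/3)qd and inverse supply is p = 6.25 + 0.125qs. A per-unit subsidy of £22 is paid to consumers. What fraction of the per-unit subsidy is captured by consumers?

Consumer share = 8/11

Pre-subsidy: 240 - (1/3)q = 6.25 + 0.125q gives q* = 510 and p* = 70.
With the rebate, buyers effectively pay pb = ps − 22, where ps is the price sellers receive.
On the curves, pb = 240 - (1/3)q and ps = 6.25 + 0.125q; the wedge ps − pb = 22 gives 6.25 + 0.125q − (240 - (1/3)q) = 22, so q' = 558.
Then pb = 240 − (1/3)·558 = 54 and ps = 6.25 + 0.125·558 = 76.
Buyers' price falls by p* − pb = 70 − 54 = 16; sellers' price rises by ps − p* = 76 − 70 = 6.
So consumers capture 16/22 = 8/11 of each unit of subsidy.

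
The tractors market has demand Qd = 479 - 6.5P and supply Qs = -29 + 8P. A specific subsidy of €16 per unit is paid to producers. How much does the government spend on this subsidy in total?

Pre-subsidy: 479 - 6.5P = -29 + 8P gives P* = 1016/29, Q* = 7287/29.
With the subsidy, sellers receive Ps = Pb + 16 for each unit, where Pb is the price buyers pay.
Supply in terms of Pb becomes Qs = -29 + 8(Pb + 16) = 99 + 8Pb. Setting this equal to demand: 479 - 6.5Pb = 99 + 8Pb, so Pb = 760/29.
Sellers receive Ps = 760/29 + 16 = 1224/29; Q' = 479 − 6.5·(760/29) = 8951/29.
Government outlay = subsidy × quantity = 16 × 8951/29 = 143216/29.

Government cost = 143216/29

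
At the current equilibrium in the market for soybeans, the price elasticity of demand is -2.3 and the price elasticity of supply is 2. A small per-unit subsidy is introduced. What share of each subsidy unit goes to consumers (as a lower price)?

Consumer share = 20/43

For a small subsidy around the equilibrium, the benefit split depends on the relative slopes, which at a point are proportional to the elasticities.
Buyer share = εs/(εs + |εd|) = 2/(2 + 2.3) = 20/43; seller share = |εd|/(εs + |εd|) = 23/43.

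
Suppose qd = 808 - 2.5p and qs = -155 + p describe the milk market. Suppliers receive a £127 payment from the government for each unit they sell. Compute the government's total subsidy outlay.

Government cost = 187452/7

Pre-subsidy: 808 - 2.5p = -155 + p gives p* = 1926/7, q* = 841/7.
With the subsidy, sellers receive ps = pb + 127 for each unit, where pb is the price buyers pay.
Supply in terms of pb becomes qs = -155 + 1(pb + 127) = -28 + pb. Setting this equal to demand: 808 - 2.5pb = -28 + pb, so pb = 1672/7.
Sellers receive ps = 1672/7 + 127 = 2561/7; q' = 808 − 2.5·(1672/7) = 1476/7.
Government outlay = subsidy × quantity = 127 × 1476/7 = 187452/7.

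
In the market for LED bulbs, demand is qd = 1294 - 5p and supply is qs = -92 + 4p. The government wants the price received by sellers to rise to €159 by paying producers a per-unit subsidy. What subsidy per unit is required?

Required subsidy s = €9 per unit

At a seller price of 159, quantity supplied is -92 + 4·159 = 544.
Buyers absorb 544 only when they pay pb with 1294 − 5·pb = 544, i.e. pb = 150.
s = ps − pb = 159 − 150 = 9.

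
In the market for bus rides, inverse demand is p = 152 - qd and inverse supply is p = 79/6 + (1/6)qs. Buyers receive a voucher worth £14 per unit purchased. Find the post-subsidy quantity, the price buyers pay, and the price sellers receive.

q' = 131; buyers pay £21; sellers receive £35

Pre-subsidy: 152 - q = 79/6 + (1/6)q gives q* = 119 and p* = 33.
With the rebate, buyers effectively pay pb = ps − 14, where ps is the price sellers receive.
On the curves, pb = 152 - q and ps = 79/6 + (1/6)q; the wedge ps − pb = 14 gives 79/6 + (1/6)q − (152 - q) = 14, so q' = 131.
Then pb = 152 − 1·131 = 21 and ps = 79/6 + (1/6)·131 = 35.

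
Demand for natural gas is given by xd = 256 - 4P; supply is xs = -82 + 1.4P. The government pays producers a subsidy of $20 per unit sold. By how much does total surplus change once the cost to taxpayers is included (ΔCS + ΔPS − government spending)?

Net change in total surplus = -5600/27

Pre-subsidy: 256 - 4P = -82 + 1.4P gives P* = 1690/27, x* = 152/27.
With the subsidy, sellers receive Ps = Pb + 20 for each unit, where Pb is the price buyers pay.
Supply in terms of Pb becomes xs = -82 + 1.4(Pb + 20) = -54 + 1.4Pb. Setting this equal to demand: 256 - 4Pb = -54 + 1.4Pb, so Pb = 1550/27.
Sellers receive Ps = 1550/27 + 20 = 2090/27; x' = 256 − 4·(1550/27) = 712/27.
ΔCS = ½(152/27 + 712/27)(1690/27 − 1550/27) = 2240/27; ΔPS = ½(152/27 + 712/27)(2090/27 − 1690/27) = 6400/27.
Government spending = 20 × 712/27 = 14240/27.
Net change = 2240/27 + 6400/27 − 14240/27 = -5600/27. The loss equals the DWL triangle ½·20·560/27.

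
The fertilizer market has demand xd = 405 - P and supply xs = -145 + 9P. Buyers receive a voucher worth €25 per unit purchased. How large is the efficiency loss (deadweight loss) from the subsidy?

Deadweight loss = €281.25

Pre-subsidy: 405 - P = -145 + 9P gives P* = 55, x* = 350.
With the rebate, buyers effectively pay Pb = Ps − 25, where Ps is the price sellers receive.
Demand in terms of Ps becomes xd = 405 − 1(Ps − 25) = 430 - Ps. Setting this equal to supply: 430 - Ps = -145 + 9Ps, so Ps = 57.5.
Buyers pay Pb = 57.5 − 25 = 32.5; x' = -145 + 9·57.5 = 372.5.
The subsidy expands output by 372.5 − 350 = 22.5 past the efficient level; on those units the gap between marginal cost and willingness to pay runs from 0 up to 25.
DWL = ½ × 25 × 22.5 = 281.25.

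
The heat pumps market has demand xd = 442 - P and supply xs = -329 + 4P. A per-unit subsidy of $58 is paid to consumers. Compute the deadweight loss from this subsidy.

Pre-subsidy: 442 - P = -329 + 4P gives P* = 154.2, x* = 287.8.
With the rebate, buyers effectively pay Pb = Ps − 58, where Ps is the price sellers receive.
Demand in terms of Ps becomes xd = 442 − 1(Ps − 58) = 500 - Ps. Setting this equal to supply: 500 - Ps = -329 + 4Ps, so Ps = 165.8.
Buyers pay Pb = 165.8 − 58 = 107.8; x' = -329 + 4·165.8 = 334.2.
The subsidy expands output by 334.2 − 287.8 = 46.4 past the efficient level; on those units the gap between marginal cost and willingness to pay runs from 0 up to 58.
DWL = ½ × 58 × 46.4 = 1345.6.

Deadweight loss = $1345.6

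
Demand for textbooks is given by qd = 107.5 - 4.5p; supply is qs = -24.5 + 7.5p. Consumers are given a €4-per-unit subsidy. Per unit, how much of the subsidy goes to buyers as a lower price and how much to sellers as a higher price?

Buyers gain €2.5 per unit; sellers gain €1.5 per unit

Pre-subsidy: 107.5 - 4.5p = -24.5 + 7.5p gives p* = 11, q* = 58.
With the rebate, buyers effectively pay pb = ps − 4, where ps is the price sellers receive.
Demand in terms of ps becomes qd = 107.5 − 4.5(ps − 4) = 125.5 - 4.5ps. Setting this equal to supply: 125.5 - 4.5ps = -24.5 + 7.5ps, so ps = 12.5.
Buyers pay pb = 12.5 − 4 = 8.5; q' = -24.5 + 7.5·12.5 = 69.25.
Buyers' price falls by p* − pb = 11 − 8.5 = 2.5; sellers' price rises by ps − p* = 12.5 − 11 = 1.5.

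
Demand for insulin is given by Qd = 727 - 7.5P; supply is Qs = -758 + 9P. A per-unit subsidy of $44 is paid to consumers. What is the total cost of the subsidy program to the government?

Pre-subsidy: 727 - 7.5P = -758 + 9P gives P* = 90, Q* = 52.
With the rebate, buyers effectively pay Pb = Ps − 44, where Ps is the price sellers receive.
Demand in terms of Ps becomes Qd = 727 − 7.5(Ps − 44) = 1057 - 7.5Ps. Setting this equal to supply: 1057 - 7.5Ps = -758 + 9Ps, so Ps = 110.
Buyers pay Pb = 110 − 44 = 66; Q' = -758 + 9·110 = 232.
Government outlay = subsidy × quantity = 44 × 232 = 10208.

Government cost = $10208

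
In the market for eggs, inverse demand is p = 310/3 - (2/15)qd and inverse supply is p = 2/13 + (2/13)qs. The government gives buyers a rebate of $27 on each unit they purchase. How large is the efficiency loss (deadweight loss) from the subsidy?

Pre-subsidy: 310/3 - (2/15)q = 2/13 + (2/13)q gives q* = 2515/7 and p* = 388/7.
With the rebate, buyers effectively pay pb = ps − 27, where ps is the price sellers receive.
On the curves, pb = 310/3 - (2/15)q and ps = 2/13 + (2/13)q; the wedge ps − pb = 27 gives 2/13 + (2/13)q − (310/3 - (2/15)q) = 27, so q' = 25385/56.
Then pb = 310/3 − (2/15)·(25385/56) = 1201/28 and ps = 2/13 + (2/13)·(25385/56) = 1957/28.
The subsidy expands output by 25385/56 − 2515/7 = 5265/56 past the efficient level; on those units the gap between marginal cost and willingness to pay runs from 0 up to 27.
DWL = ½ × 27 × 5265/56 = 142155/112.

Deadweight loss = 142155/112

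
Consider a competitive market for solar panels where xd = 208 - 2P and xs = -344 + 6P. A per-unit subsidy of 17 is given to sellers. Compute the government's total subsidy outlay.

Government cost = 1623.5

Pre-subsidy: 208 - 2P = -344 + 6P gives P* = 69, x* = 70.
With the subsidy, sellers receive Ps = Pb + 17 for each unit, where Pb is the price buyers pay.
Supply in terms of Pb becomes xs = -344 + 6(Pb + 17) = -242 + 6Pb. Setting this equal to demand: 208 - 2Pb = -242 + 6Pb, so Pb = 56.25.
Sellers receive Ps = 56.25 + 17 = 73.25; x' = 208 − 2·56.25 = 95.5.
Government outlay = subsidy × quantity = 17 × 95.5 = 1623.5.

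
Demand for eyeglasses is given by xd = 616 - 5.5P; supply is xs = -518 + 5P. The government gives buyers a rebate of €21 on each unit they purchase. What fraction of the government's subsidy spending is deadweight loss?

DWL / government spending = 5/14

Pre-subsidy: 616 - 5.5P = -518 + 5P gives P* = 108, x* = 22.
With the rebate, buyers effectively pay Pb = Ps − 21, where Ps is the price sellers receive.
Demand in terms of Ps becomes xd = 616 − 5.5(Ps − 21) = 731.5 - 5.5Ps. Setting this equal to supply: 731.5 - 5.5Ps = -518 + 5Ps, so Ps = 119.
Buyers pay Pb = 119 − 21 = 98; x' = -518 + 5·119 = 77.
ΔCS = ½(22 + 77)(108 − 98) = 495; ΔPS = ½(22 + 77)(119 − 108) = 544.5.
Government spending = 21 × 77 = 1617.
DWL = ½ × 21 × (77 − 22) = 577.5; fraction = 577.5 / 1617 = 5/14.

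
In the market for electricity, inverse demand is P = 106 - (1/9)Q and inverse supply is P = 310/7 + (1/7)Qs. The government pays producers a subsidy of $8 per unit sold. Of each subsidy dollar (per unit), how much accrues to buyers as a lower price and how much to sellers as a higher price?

Buyers gain $3.5 per unit; sellers gain $4.5 per unit

Pre-subsidy: 106 - (1/9)Q = 310/7 + (1/7)Q gives Q* = 243 and P* = 79.
With the subsidy, sellers receive Ps = Pb + 8 for each unit, where Pb is the price buyers pay.
On the curves, Pb = 106 - (1/9)Q and Ps = 310/7 + (1/7)Q; the wedge Ps − Pb = 8 gives 310/7 + (1/7)Q − (106 - (1/9)Q) = 8, so Q' = 274.5.
Then Pb = 106 − (1/9)·274.5 = 75.5 and Ps = 310/7 + (1/7)·274.5 = 83.5.
Buyers' price falls by P* − Pb = 79 − 75.5 = 3.5; sellers' price rises by Ps − P* = 83.5 − 79 = 4.5.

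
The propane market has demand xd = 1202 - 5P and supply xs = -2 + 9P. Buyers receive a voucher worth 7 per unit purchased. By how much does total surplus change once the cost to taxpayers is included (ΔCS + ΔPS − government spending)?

Pre-subsidy: 1202 - 5P = -2 + 9P gives P* = 86, x* = 772.
With the rebate, buyers effectively pay Pb = Ps − 7, where Ps is the price sellers receive.
Demand in terms of Ps becomes xd = 1202 − 5(Ps − 7) = 1237 - 5Ps. Setting this equal to supply: 1237 - 5Ps = -2 + 9Ps, so Ps = 88.5.
Buyers pay Pb = 88.5 − 7 = 81.5; x' = -2 + 9·88.5 = 794.5.
ΔCS = ½(772 + 794.5)(86 − 81.5) = 3524.625; ΔPS = ½(772 + 794.5)(88.5 − 86) = 1958.125.
Government spending = 7 × 794.5 = 5561.5.
Net change = 3524.625 + 1958.125 − 5561.5 = -78.75. The loss equals the DWL triangle ½·7·22.5.

Net change in total surplus = -78.75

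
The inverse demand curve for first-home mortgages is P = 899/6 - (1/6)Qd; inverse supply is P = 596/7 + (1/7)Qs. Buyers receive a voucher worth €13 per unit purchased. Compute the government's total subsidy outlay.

Government cost = €3263

Pre-subsidy: 899/6 - (1/6)Q = 596/7 + (1/7)Q gives Q* = 209 and P* = 115.
With the rebate, buyers effectively pay Pb = Ps − 13, where Ps is the price sellers receive.
On the curves, Pb = 899/6 - (1/6)Q and Ps = 596/7 + (1/7)Q; the wedge Ps − Pb = 13 gives 596/7 + (1/7)Q − (899/6 - (1/6)Q) = 13, so Q' = 251.
Then Pb = 899/6 − (1/6)·251 = 108 and Ps = 596/7 + (1/7)·251 = 121.
Government outlay = subsidy × quantity = 13 × 251 = 3263.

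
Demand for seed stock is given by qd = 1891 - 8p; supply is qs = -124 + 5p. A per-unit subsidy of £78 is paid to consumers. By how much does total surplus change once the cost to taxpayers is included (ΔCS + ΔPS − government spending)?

Pre-subsidy: 1891 - 8p = -124 + 5p gives p* = 155, q* = 651.
With the rebate, buyers effectively pay pb = ps − 78, where ps is the price sellers receive.
Demand in terms of ps becomes qd = 1891 − 8(ps − 78) = 2515 - 8ps. Setting this equal to supply: 2515 - 8ps = -124 + 5ps, so ps = 203.
Buyers pay pb = 203 − 78 = 125; q' = -124 + 5·203 = 891.
ΔCS = ½(651 + 891)(155 − 125) = 23130; ΔPS = ½(651 + 891)(203 − 155) = 37008.
Government spending = 78 × 891 = 69498.
Net change = 23130 + 37008 − 69498 = -9360. The loss equals the DWL triangle ½·78·240.

Net change in total surplus = -£9360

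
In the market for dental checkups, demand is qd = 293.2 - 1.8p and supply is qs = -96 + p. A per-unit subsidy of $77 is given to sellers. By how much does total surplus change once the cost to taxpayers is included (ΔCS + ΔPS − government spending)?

Pre-subsidy: 293.2 - 1.8p = -96 + p gives p* = 139, q* = 43.
With the subsidy, sellers receive ps = pb + 77 for each unit, where pb is the price buyers pay.
Supply in terms of pb becomes qs = -96 + 1(pb + 77) = -19 + pb. Setting this equal to demand: 293.2 - 1.8pb = -19 + pb, so pb = 111.5.
Sellers receive ps = 111.5 + 77 = 188.5; q' = 293.2 − 1.8·111.5 = 92.5.
ΔCS = ½(43 + 92.5)(139 − 111.5) = 1863.125; ΔPS = ½(43 + 92.5)(188.5 − 139) = 3353.625.
Government spending = 77 × 92.5 = 7122.5.
Net change = 1863.125 + 3353.625 − 7122.5 = -1905.75. The loss equals the DWL triangle ½·77·49.5.

Net change in total surplus = -$1905.75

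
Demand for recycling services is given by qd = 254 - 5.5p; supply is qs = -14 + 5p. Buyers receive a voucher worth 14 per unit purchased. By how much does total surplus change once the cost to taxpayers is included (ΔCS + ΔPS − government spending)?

Pre-subsidy: 254 - 5.5p = -14 + 5p gives p* = 536/21, q* = 2386/21.
With the rebate, buyers effectively pay pb = ps − 14, where ps is the price sellers receive.
Demand in terms of ps becomes qd = 254 − 5.5(ps − 14) = 331 - 5.5ps. Setting this equal to supply: 331 - 5.5ps = -14 + 5ps, so ps = 230/7.
Buyers pay pb = 230/7 − 14 = 132/7; q' = -14 + 5·(230/7) = 1052/7.
ΔCS = ½(2386/21 + 1052/7)(536/21 − 132/7) = 55420/63; ΔPS = ½(2386/21 + 1052/7)(230/7 − 536/21) = 60962/63.
Government spending = 14 × 1052/7 = 2104.
Net change = 55420/63 + 60962/63 − 2104 = -770/3. The loss equals the DWL triangle ½·14·110/3.

Net change in total surplus = -770/3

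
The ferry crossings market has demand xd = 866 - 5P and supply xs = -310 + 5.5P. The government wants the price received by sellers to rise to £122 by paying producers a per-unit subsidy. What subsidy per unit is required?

Required subsidy s = £21 per unit

At a seller price of 122, quantity supplied is -310 + 5.5·122 = 361.
Buyers absorb 361 only when they pay Pb with 866 − 5·Pb = 361, i.e. Pb = 101.
s = Ps − Pb = 122 − 101 = 21.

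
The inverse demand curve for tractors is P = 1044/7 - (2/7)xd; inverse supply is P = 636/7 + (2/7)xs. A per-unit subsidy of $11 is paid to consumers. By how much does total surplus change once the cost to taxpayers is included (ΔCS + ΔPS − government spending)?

Pre-subsidy: 1044/7 - (2/7)x = 636/7 + (2/7)x gives x* = 102 and P* = 120.
With the rebate, buyers effectively pay Pb = Ps − 11, where Ps is the price sellers receive.
On the curves, Pb = 1044/7 - (2/7)x and Ps = 636/7 + (2/7)x; the wedge Ps − Pb = 11 gives 636/7 + (2/7)x − (1044/7 - (2/7)x) = 11, so x' = 121.25.
Then Pb = 1044/7 − (2/7)·121.25 = 114.5 and Ps = 636/7 + (2/7)·121.25 = 125.5.
ΔCS = ½(102 + 121.25)(120 − 114.5) = 613.9375; ΔPS = ½(102 + 121.25)(125.5 − 120) = 613.9375.
Government spending = 11 × 121.25 = 1333.75.
Net change = 613.9375 + 613.9375 − 1333.75 = -105.875. The loss equals the DWL triangle ½·11·19.25.

Net change in total surplus = -$105.875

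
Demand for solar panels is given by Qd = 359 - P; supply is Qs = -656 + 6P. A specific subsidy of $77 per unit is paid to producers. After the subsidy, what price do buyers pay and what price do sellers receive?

Pre-subsidy: 359 - P = -656 + 6P gives P* = 145, Q* = 214.
With the subsidy, sellers receive Ps = Pb + 77 for each unit, where Pb is the price buyers pay.
Supply in terms of Pb becomes Qs = -656 + 6(Pb + 77) = -194 + 6Pb. Setting this equal to demand: 359 - Pb = -194 + 6Pb, so Pb = 79.
Sellers receive Ps = 79 + 77 = 156; Q' = 359 − 1·79 = 280.

Buyers pay $79; sellers receive $156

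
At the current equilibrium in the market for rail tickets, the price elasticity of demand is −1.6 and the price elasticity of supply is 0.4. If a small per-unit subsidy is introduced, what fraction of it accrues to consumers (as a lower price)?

Consumer share = 0.2

For a small subsidy around the equilibrium, the benefit split depends on the relative slopes, which at a point are proportional to the elasticities.
Buyer share = εs/(εs + |εd|) = 0.4/(0.4 + 1.6) = 0.2; seller share = |εd|/(εs + |εd|) = 0.8.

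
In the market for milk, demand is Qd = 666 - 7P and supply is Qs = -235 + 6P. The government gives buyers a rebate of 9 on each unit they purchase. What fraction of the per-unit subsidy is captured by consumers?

Consumer share = 6/13

Pre-subsidy: 666 - 7P = -235 + 6P gives P* = 901/13, Q* = 2351/13.
With the rebate, buyers effectively pay Pb = Ps − 9, where Ps is the price sellers receive.
Demand in terms of Ps becomes Qd = 666 − 7(Ps − 9) = 729 - 7Ps. Setting this equal to supply: 729 - 7Ps = -235 + 6Ps, so Ps = 964/13.
Buyers pay Pb = 964/13 − 9 = 847/13; Q' = -235 + 6·(964/13) = 2729/13.
Buyers' price falls by P* − Pb = 901/13 − 847/13 = 54/13; sellers' price rises by Ps − P* = 964/13 − 901/13 = 63/13.
So consumers capture (54/13)/9 = 6/13 of each unit of subsidy.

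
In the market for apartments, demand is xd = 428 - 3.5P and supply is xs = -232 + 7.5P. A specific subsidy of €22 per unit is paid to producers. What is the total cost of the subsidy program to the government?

Pre-subsidy: 428 - 3.5P = -232 + 7.5P gives P* = 60, x* = 218.
With the subsidy, sellers receive Ps = Pb + 22 for each unit, where Pb is the price buyers pay.
Supply in terms of Pb becomes xs = -232 + 7.5(Pb + 22) = -67 + 7.5Pb. Setting this equal to demand: 428 - 3.5Pb = -67 + 7.5Pb, so Pb = 45.
Sellers receive Ps = 45 + 22 = 67; x' = 428 − 3.5·45 = 270.5.
Government outlay = subsidy × quantity = 22 × 270.5 = 5951.

Government cost = €5951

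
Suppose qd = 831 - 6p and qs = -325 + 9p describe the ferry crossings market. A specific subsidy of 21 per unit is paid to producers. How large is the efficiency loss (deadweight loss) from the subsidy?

Deadweight loss = 793.8

Pre-subsidy: 831 - 6p = -325 + 9p gives p* = 1156/15, q* = 368.6.
With the subsidy, sellers receive ps = pb + 21 for each unit, where pb is the price buyers pay.
Supply in terms of pb becomes qs = -325 + 9(pb + 21) = -136 + 9pb. Setting this equal to demand: 831 - 6pb = -136 + 9pb, so pb = 967/15.
Sellers receive ps = 967/15 + 21 = 1282/15; q' = 831 − 6·(967/15) = 444.2.
The subsidy expands output by 444.2 − 368.6 = 75.6 past the efficient level; on those units the gap between marginal cost and willingness to pay runs from 0 up to 21.
DWL = ½ × 21 × 75.6 = 793.8.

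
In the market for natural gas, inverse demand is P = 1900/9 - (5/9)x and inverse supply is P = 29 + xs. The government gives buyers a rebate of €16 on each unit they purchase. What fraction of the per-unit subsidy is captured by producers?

Pre-subsidy: 1900/9 - (5/9)x = 29 + x gives x* = 1639/14 and P* = 2045/14.
With the rebate, buyers effectively pay Pb = Ps − 16, where Ps is the price sellers receive.
On the curves, Pb = 1900/9 - (5/9)x and Ps = 29 + x; the wedge Ps − Pb = 16 gives 29 + x − (1900/9 - (5/9)x) = 16, so x' = 1783/14.
Then Pb = 1900/9 − (5/9)·(1783/14) = 1965/14 and Ps = 29 + 1·(1783/14) = 2189/14.
Buyers' price falls by P* − Pb = 2045/14 − 1965/14 = 40/7; sellers' price rises by Ps − P* = 2189/14 − 2045/14 = 72/7.
So producers capture (72/7)/16 = 9/14 of each unit of subsidy.

Producer share = 9/14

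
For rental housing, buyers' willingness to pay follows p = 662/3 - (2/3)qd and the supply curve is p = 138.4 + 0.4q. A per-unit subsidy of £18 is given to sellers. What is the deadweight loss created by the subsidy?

Pre-subsidy: 662/3 - (2/3)q = 138.4 + 0.4q gives q* = 77.125 and p* = 169.25.
With the subsidy, sellers receive ps = pb + 18 for each unit, where pb is the price buyers pay.
On the curves, pb = 662/3 - (2/3)q and ps = 138.4 + 0.4q; the wedge ps − pb = 18 gives 138.4 + 0.4q − (662/3 - (2/3)q) = 18, so q' = 94.
Then pb = 662/3 − (2/3)·94 = 158 and ps = 138.4 + 0.4·94 = 176.
The subsidy expands output by 94 − 77.125 = 16.875 past the efficient level; on those units the gap between marginal cost and willingness to pay runs from 0 up to 18.
DWL = ½ × 18 × 16.875 = 151.875.

Deadweight loss = £151.875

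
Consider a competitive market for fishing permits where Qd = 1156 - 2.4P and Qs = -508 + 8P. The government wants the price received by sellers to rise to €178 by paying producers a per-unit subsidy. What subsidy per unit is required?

At a seller price of 178, quantity supplied is -508 + 8·178 = 916.
Buyers absorb 916 only when they pay Pb with 1156 − 2.4·Pb = 916, i.e. Pb = 100.
s = Ps − Pb = 178 − 100 = 78.

Required subsidy s = €78 per unit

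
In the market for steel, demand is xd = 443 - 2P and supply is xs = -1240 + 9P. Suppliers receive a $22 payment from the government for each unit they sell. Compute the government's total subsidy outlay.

Government cost = $3806

Pre-subsidy: 443 - 2P = -1240 + 9P gives P* = 153, x* = 137.
With the subsidy, sellers receive Ps = Pb + 22 for each unit, where Pb is the price buyers pay.
Supply in terms of Pb becomes xs = -1240 + 9(Pb + 22) = -1042 + 9Pb. Setting this equal to demand: 443 - 2Pb = -1042 + 9Pb, so Pb = 135.
Sellers receive Ps = 135 + 22 = 157; x' = 443 − 2·135 = 173.
Government outlay = subsidy × quantity = 22 × 173 = 3806.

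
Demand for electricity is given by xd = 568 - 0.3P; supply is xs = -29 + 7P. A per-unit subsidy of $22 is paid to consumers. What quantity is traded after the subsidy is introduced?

Pre-subsidy: 568 - 0.3P = -29 + 7P gives P* = 5970/73, x* = 39673/73.
With the rebate, buyers effectively pay Pb = Ps − 22, where Ps is the price sellers receive.
Demand in terms of Ps becomes xd = 568 − 0.3(Ps − 22) = 574.6 - 0.3Ps. Setting this equal to supply: 574.6 - 0.3Ps = -29 + 7Ps, so Ps = 6036/73.
Buyers pay Pb = 6036/73 − 22 = 4430/73; x' = -29 + 7·(6036/73) = 40135/73.

x' = 40135/73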